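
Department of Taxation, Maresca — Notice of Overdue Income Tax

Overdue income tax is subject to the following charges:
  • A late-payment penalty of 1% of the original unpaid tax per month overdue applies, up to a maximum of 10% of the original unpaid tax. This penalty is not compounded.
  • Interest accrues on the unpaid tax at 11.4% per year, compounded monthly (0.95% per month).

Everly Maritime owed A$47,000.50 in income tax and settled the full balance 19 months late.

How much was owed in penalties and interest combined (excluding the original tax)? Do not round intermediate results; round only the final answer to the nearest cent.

A$13,949.56

Penalty (uncapped): 19 × 1% × A$47,000.50 = A$8,930.10…; cap = 10% × A$47,000.50 = A$4,700.05 → penalty = A$4,700.05
Interest: A$47,000.50 × ((1 + 0.0095)^19 − 1) = A$47,000.50 × 0.1967960… = A$9,249.5121…
Penalties + interest = A$4,700.0500 + A$9,249.5121… = A$13,949.56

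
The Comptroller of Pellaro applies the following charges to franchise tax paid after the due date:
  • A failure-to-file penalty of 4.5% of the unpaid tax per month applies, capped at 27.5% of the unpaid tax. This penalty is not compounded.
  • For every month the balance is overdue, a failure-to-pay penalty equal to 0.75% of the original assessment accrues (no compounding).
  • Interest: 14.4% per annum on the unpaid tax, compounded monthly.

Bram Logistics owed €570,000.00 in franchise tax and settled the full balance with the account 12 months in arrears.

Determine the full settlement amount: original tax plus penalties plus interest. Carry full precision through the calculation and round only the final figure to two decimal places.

€865,769.94

Failure-to-file: 12 × 4.5% × €570,000.00 = €307,800.00, capped at 27.5% × €570,000.00 = €156,750.00
Failure-to-pay penalty = 0.75% × €570,000.00 × 12 mo = €51,300.00
Interest (14.4%/yr ÷ 12 = 1.2%/month): €570,000.00 × ((1 + 0.012)^12 − 1) = €87,719.9358…
Total = €570,000.00 + €208,050.0000 + €87,719.9358… = €865,769.94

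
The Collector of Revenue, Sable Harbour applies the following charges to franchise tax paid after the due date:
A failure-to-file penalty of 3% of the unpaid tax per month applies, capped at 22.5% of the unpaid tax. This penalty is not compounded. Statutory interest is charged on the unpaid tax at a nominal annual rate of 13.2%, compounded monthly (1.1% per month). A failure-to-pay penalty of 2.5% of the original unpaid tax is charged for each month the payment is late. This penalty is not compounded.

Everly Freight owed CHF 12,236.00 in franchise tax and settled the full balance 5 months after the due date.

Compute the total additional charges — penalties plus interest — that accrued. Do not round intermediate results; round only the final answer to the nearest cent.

Failure-to-file: 5 × 3% × CHF 12,236.00 = CHF 1,835.40 (under the 22.5% cap)
Failure-to-pay penalty: 5 × 2.5% × CHF 12,236.00 = CHF 1,529.50
Interest: CHF 12,236.00 × ((1 + 0.011)^5 − 1) = CHF 12,236.00 × 0.0562234… = CHF 687.9493…
Penalties + interest = CHF 3,364.9000 + CHF 687.9493… = CHF 4,052.85

CHF 4,052.85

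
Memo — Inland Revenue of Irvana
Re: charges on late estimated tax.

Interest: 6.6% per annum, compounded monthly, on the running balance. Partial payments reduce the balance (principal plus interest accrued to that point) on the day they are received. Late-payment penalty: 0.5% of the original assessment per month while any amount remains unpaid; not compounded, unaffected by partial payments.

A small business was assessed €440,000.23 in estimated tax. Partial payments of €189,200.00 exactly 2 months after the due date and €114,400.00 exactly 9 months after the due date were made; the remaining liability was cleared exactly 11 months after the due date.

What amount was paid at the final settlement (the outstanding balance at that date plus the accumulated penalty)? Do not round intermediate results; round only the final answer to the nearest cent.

Monthly rate = 6.6% ÷ 12 = 0.55%
Balance at month 2: €440,000.2300 × (1 + 0.0055)^2 = €444,853.5425…
After €189,200.00 payment: €444,853.5425… − €189,200.00 = €255,653.5425…
Balance at month 9: €255,653.5425… × (1 + 0.0055)^7 = €265,660.1048…
After €114,400.00 payment: €265,660.1048… − €114,400.00 = €151,260.1048…
Balance at month 11: €151,260.1048… × (1 + 0.0055)^2 = €152,928.5415…
Penalty: 11 × 0.5% × €440,000.23 = €24,200.01…
Final settlement = outstanding balance + penalty = €152,928.5415… + €24,200.01… = €177,128.55

€177,128.55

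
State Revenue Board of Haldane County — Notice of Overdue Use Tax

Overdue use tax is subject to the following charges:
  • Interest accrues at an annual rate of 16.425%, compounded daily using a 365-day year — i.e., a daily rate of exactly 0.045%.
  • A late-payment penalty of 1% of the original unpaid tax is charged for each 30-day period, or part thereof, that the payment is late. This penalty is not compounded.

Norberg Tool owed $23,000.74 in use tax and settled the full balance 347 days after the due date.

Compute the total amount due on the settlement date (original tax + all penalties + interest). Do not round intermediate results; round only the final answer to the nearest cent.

$29,647.04

Penalty periods: ⌈347/30⌉ = 12; penalty = 12 × 1% × $23,000.74 = $2,760.09…
Interest: $23,000.74 × ((1 + 0.00045)^347 − 1) = $23,000.74 × 0.16896048… = $3,886.2161…
Total = $23,000.74 + $2,760.0888 + $3,886.2161… = $29,647.04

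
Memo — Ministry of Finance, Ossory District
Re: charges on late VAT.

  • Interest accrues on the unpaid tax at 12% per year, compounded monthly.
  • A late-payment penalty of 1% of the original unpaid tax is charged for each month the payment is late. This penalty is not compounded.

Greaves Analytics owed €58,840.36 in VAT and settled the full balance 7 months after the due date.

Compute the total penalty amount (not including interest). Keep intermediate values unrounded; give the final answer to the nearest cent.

Late-payment penalty: 7 × 1% × €58,840.36 = €4,118.83…

€4,118.83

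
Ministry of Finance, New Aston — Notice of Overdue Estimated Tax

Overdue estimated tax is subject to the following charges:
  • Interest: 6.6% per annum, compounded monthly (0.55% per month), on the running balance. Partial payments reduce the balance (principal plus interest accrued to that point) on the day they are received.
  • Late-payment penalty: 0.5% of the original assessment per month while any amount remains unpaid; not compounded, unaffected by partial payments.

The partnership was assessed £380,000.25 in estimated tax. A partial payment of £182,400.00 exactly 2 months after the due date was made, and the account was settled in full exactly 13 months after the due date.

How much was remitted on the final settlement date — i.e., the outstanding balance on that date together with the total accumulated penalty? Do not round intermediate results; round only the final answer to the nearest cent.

Balance at month 2: £380,000.2500 × (1 + 0.0055)^2 = £384,191.7478…
After £182,400.00 payment: £384,191.7478… − £182,400.00 = £201,791.7478…
Balance at month 13: £201,791.7478… × (1 + 0.0055)^11 = £214,341.4805…
Penalty: 13 × 0.5% × £380,000.25 = £24,700.02…
Final settlement = outstanding balance + penalty = £214,341.4805… + £24,700.02… = £239,041.50

£239,041.50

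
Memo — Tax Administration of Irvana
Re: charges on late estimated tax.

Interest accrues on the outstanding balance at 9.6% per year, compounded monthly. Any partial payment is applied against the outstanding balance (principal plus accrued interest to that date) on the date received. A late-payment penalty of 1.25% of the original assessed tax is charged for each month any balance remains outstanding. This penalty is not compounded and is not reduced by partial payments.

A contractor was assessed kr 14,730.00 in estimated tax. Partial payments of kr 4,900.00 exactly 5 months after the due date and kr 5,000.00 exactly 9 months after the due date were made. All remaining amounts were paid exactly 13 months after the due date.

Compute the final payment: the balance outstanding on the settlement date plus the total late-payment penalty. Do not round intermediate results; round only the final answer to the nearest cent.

Monthly rate = 9.6% ÷ 12 = 0.8%
Balance at month 5: kr 14,730.0000 × (1 + 0.008)^5 = kr 15,328.7029…
After kr 4,900.00 payment: kr 15,328.7029… − kr 4,900.00 = kr 10,428.7029…
Balance at month 9: kr 10,428.7029… × (1 + 0.008)^4 = kr 10,766.4474…
After kr 5,000.00 payment: kr 10,766.4474… − kr 5,000.00 = kr 5,766.4474…
Balance at month 13: kr 5,766.4474… × (1 + 0.008)^4 = kr 5,953.1999…
Penalty: 13 × 1.25% × kr 14,730.00 = kr 2,393.63…
Final settlement = outstanding balance + penalty = kr 5,953.1999… + kr 2,393.63… = kr 8,346.82

kr 8,346.82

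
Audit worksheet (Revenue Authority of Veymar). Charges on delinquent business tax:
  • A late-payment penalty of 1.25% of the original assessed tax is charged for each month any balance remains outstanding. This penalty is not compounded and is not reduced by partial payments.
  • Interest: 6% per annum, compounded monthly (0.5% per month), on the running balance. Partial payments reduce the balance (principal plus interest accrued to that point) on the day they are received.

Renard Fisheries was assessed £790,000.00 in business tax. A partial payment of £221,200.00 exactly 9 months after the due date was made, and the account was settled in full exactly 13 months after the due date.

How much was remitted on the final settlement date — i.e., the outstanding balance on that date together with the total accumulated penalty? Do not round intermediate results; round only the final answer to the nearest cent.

£745,636.81

Balance at month 9: £790,000.0000 × (1 + 0.005)^9 = £826,269.3575…
After £221,200.00 payment: £826,269.3575… − £221,200.00 = £605,069.3575…
Balance at month 13: £605,069.3575… × (1 + 0.005)^4 = £617,261.8080…
Penalty: 13 × 1.25% × £790,000.00 = £128,375.00
Final settlement = outstanding balance + penalty = £617,261.8080… + £128,375.00 = £745,636.81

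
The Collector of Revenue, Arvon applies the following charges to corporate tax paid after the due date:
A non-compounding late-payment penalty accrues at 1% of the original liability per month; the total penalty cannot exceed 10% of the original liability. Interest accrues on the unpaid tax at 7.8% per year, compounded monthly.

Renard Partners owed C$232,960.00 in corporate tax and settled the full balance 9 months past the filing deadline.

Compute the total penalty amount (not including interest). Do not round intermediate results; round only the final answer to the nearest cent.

C$20,966.40

Penalty: 9 × 1% × C$232,960.00 = C$20,966.40 (below the 10% cap of C$23,296.00)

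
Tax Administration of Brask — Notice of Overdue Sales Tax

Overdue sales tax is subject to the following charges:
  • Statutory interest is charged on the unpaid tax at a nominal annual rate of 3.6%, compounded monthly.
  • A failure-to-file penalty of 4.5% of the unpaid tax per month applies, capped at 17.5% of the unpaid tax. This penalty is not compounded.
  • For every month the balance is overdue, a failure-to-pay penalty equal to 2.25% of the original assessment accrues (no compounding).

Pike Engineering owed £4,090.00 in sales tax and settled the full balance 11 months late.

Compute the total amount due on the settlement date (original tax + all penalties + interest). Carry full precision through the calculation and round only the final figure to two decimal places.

Failure-to-file: 11 × 4.5% × £4,090.00 = £2,024.55, capped at 17.5% × £4,090.00 = £715.75
Failure-to-pay penalty = 2.25% × £4,090.00 × 11 mo = £1,012.28…
Interest (3.6%/yr ÷ 12 = 0.3%/month): £4,090.00 × ((1 + 0.003)^11 − 1) = £137.0129…
Total = £4,090.00 + £1,728.0250 + £137.0129… = £5,955.04

£5,955.04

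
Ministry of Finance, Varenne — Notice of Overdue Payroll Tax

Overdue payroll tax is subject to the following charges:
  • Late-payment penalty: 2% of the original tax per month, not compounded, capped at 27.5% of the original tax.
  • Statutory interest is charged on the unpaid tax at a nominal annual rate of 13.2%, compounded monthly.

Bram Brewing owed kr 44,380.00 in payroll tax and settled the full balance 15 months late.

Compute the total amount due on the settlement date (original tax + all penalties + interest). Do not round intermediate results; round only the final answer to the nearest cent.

kr 64,498.83

Penalty (uncapped): 15 × 2% × kr 44,380.00 = kr 13,314.00; cap = 27.5% × kr 44,380.00 = kr 12,204.50 → penalty = kr 12,204.50
Interest (13.2%/yr ÷ 12 = 1.1%/month): kr 44,380.00 × ((1 + 0.011)^15 − 1) = kr 7,914.3334…
Total = kr 44,380.00 + kr 12,204.5000 + kr 7,914.3334… = kr 64,498.83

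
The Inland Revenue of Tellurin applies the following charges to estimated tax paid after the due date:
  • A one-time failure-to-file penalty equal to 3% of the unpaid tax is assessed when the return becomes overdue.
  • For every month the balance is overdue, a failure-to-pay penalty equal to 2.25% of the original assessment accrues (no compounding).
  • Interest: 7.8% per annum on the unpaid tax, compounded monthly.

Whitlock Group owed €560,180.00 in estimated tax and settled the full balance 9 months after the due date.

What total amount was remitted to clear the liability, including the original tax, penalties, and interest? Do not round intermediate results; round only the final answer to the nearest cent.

€724,057.46

Failure-to-file penalty: 3% × €560,180.00 = €16,805.40
Failure-to-pay penalty = 2.25% × €560,180.00 × 9 mo = €113,436.45
Interest (7.8%/yr ÷ 12 = 0.65%/month): €560,180.00 × ((1 + 0.0065)^9 − 1) = €33,635.6131…
Total = €560,180.00 + €130,241.8500 + €33,635.6131… = €724,057.46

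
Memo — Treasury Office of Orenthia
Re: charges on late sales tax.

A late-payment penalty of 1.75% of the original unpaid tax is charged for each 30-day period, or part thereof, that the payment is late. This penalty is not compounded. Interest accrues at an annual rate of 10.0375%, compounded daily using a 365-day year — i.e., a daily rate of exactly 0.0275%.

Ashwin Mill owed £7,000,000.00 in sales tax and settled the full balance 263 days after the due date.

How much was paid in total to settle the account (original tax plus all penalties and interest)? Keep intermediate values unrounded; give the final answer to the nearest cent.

£8,627,457.83

Penalty periods: ⌈263/30⌉ = 9; penalty = 9 × 1.75% × £7,000,000.00 = £1,102,500.00
Interest: £7,000,000.00 × ((1 + 0.000275)^263 − 1) = £7,000,000.00 × 0.07499398… = £524,957.8267…
Total = £7,000,000.00 + £1,102,500.0000 + £524,957.8267… = £8,627,457.83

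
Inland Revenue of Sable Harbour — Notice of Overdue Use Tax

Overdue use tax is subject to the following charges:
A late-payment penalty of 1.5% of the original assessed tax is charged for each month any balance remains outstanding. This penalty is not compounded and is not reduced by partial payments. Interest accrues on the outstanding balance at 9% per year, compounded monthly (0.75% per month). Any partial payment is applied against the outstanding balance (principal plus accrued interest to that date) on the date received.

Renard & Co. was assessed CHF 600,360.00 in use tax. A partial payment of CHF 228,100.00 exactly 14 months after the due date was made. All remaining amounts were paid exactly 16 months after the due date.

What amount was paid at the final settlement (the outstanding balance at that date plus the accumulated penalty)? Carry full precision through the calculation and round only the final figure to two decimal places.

Balance at month 14: CHF 600,360.0000 × (1 + 0.0075)^14 = CHF 666,565.0159…
After CHF 228,100.00 payment: CHF 666,565.0159… − CHF 228,100.00 = CHF 438,465.0159…
Balance at month 16: CHF 438,465.0159… × (1 + 0.0075)^2 = CHF 445,066.6547…
Penalty: 16 × 1.5% × CHF 600,360.00 = CHF 144,086.40
Final settlement = outstanding balance + penalty = CHF 445,066.6547… + CHF 144,086.40 = CHF 589,153.05

CHF 589,153.05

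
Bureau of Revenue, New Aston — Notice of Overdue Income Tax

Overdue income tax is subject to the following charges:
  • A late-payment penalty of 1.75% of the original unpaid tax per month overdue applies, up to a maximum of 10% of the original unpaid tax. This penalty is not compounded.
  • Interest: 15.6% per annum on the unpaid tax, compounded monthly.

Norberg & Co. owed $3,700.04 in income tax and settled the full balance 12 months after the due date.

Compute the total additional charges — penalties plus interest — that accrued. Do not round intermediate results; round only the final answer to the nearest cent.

$990.32

Penalty (uncapped): 12 × 1.75% × $3,700.04 = $777.01…; cap = 10% × $3,700.04 = $370.00… → penalty = $370.00…
Interest (15.6%/yr ÷ 12 = 1.3%/month): $3,700.04 × ((1 + 0.013)^12 − 1) = $620.3183…
Penalties + interest = $370.0040 + $620.3183… = $990.32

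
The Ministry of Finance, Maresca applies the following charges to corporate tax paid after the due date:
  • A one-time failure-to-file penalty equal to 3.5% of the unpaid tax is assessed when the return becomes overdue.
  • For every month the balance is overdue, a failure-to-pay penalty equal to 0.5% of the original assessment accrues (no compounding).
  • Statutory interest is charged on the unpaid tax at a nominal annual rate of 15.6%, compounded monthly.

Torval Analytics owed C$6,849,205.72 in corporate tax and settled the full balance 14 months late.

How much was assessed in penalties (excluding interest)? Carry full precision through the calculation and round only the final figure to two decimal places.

Failure-to-file penalty: 3.5% × C$6,849,205.72 = C$239,722.20…
Failure-to-pay penalty = 0.5% × C$6,849,205.72 × 14 mo = C$479,444.40…
Total penalty = C$239,722.20… + C$479,444.40… = C$719,166.60

C$719,166.60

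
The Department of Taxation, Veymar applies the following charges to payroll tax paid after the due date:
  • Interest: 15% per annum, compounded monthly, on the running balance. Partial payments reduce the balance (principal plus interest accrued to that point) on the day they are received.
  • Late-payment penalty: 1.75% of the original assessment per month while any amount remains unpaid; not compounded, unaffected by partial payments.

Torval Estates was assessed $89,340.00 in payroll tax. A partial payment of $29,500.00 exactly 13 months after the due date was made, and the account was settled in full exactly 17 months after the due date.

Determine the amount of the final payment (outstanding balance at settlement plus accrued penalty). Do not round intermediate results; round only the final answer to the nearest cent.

Monthly rate = 15% ÷ 12 = 1.25%
Balance at month 13: $89,340.0000 × (1 + 0.0125)^13 = $104,998.0812…
After $29,500.00 payment: $104,998.0812… − $29,500.00 = $75,498.0812…
Balance at month 17: $75,498.0812… × (1 + 0.0125)^4 = $79,344.3564…
Penalty: 17 × 1.75% × $89,340.00 = $26,578.65
Final settlement = outstanding balance + penalty = $79,344.3564… + $26,578.65 = $105,923.01

$105,923.01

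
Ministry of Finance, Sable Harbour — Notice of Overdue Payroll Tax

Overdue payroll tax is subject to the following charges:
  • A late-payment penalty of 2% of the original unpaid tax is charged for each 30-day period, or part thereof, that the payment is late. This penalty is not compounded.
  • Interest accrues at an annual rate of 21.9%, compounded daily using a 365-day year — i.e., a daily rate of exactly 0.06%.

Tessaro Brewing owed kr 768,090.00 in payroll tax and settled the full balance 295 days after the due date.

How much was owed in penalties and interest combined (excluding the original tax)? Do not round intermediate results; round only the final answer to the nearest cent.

kr 302,295.44

Penalty periods: ⌈295/30⌉ = 10; penalty = 10 × 2% × kr 768,090.00 = kr 153,618.00
Interest: kr 768,090.00 × ((1 + 0.0006)^295 − 1) = kr 768,090.00 × 0.19356774… = kr 148,677.4441…
Penalties + interest = kr 153,618.0000 + kr 148,677.4441… = kr 302,295.44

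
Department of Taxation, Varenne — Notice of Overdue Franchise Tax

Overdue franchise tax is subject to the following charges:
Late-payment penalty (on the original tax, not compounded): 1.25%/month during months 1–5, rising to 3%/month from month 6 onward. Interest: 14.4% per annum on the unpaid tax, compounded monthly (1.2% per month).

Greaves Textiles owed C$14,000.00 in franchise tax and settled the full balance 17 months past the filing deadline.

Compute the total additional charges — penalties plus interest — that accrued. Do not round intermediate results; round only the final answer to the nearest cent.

Penalty, months 1–5: 5 × 1.25% × C$14,000.00 = C$875.00
Penalty, months 6–17: 12 × 3% × C$14,000.00 = C$5,040.00
Interest: C$14,000.00 × ((1 + 0.012)^17 − 1) = C$14,000.00 × 0.2248100… = C$3,147.3396…
Penalties + interest = C$5,915.0000 + C$3,147.3396… = C$9,062.34

C$9,062.34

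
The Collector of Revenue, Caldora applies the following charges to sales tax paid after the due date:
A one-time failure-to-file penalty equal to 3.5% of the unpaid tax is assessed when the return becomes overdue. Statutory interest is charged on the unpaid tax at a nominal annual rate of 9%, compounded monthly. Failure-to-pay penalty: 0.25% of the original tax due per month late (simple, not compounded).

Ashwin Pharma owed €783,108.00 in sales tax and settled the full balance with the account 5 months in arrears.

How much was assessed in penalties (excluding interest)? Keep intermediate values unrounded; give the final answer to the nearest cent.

€37,197.63

Failure-to-file penalty: 3.5% × €783,108.00 = €27,408.78
Failure-to-pay penalty = 0.25% × €783,108.00 × 5 mo = €9,788.85
Total penalty = €27,408.78 + €9,788.85 = €37,197.63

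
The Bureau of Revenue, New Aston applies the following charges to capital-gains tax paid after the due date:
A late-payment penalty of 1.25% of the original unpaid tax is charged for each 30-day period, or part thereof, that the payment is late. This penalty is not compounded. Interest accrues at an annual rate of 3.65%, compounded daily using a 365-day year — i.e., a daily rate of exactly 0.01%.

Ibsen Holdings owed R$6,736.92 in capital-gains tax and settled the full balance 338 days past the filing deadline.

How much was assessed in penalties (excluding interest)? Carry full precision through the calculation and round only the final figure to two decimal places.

R$1,010.54

Penalty periods: ⌈338/30⌉ = 12; penalty = 12 × 1.25% × R$6,736.92 = R$1,010.54…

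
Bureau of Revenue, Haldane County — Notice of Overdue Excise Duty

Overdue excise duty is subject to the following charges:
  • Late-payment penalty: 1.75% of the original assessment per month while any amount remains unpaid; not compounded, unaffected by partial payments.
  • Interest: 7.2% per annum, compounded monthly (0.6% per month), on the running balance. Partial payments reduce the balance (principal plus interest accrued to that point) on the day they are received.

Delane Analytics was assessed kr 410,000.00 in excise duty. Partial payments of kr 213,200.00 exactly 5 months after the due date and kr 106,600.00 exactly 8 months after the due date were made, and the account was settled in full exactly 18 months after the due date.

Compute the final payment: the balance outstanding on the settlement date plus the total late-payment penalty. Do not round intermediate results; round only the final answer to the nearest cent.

kr 242,149.08

Balance at month 5: kr 410,000.0000 × (1 + 0.006)^5 = kr 422,448.4883…
After kr 213,200.00 payment: kr 422,448.4883… − kr 213,200.00 = kr 209,248.4883…
Balance at month 8: kr 209,248.4883… × (1 + 0.006)^3 = kr 213,037.6051…
After kr 106,600.00 payment: kr 213,037.6051… − kr 106,600.00 = kr 106,437.6051…
Balance at month 18: kr 106,437.6051… × (1 + 0.006)^10 = kr 112,999.0783…
Penalty: 18 × 1.75% × kr 410,000.00 = kr 129,150.00
Final settlement = outstanding balance + penalty = kr 112,999.0783… + kr 129,150.00 = kr 242,149.08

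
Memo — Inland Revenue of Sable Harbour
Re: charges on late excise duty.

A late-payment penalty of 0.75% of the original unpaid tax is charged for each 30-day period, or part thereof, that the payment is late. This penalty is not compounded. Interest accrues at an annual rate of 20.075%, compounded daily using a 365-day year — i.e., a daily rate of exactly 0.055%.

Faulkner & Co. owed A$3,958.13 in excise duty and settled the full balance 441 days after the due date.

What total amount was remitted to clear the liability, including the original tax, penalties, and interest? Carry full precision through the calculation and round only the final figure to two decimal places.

Penalty periods: ⌈441/30⌉ = 15; penalty = 15 × 0.75% × A$3,958.13 = A$445.29…
Interest: A$3,958.13 × ((1 + 0.00055)^441 − 1) = A$3,958.13 × 0.27441000… = A$1,086.1504…
Total = A$3,958.13 + A$445.2896… + A$1,086.1504… = A$5,489.57

A$5,489.57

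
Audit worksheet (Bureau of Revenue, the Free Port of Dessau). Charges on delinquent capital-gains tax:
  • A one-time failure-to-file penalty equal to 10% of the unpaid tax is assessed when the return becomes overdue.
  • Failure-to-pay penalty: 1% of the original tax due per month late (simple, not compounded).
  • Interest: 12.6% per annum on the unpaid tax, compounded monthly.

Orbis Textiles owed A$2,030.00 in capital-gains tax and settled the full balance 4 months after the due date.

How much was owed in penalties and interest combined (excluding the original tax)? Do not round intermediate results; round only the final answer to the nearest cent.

Failure-to-file penalty: 10% × A$2,030.00 = A$203.00
Failure-to-pay penalty: 4 × 1% × A$2,030.00 = A$81.20
Interest (12.6%/yr ÷ 12 = 1.05%/month): A$2,030.00 × ((1 + 0.0105)^4 − 1) = A$86.6123…
Penalties + interest = A$284.2000 + A$86.6123… = A$370.81

A$370.81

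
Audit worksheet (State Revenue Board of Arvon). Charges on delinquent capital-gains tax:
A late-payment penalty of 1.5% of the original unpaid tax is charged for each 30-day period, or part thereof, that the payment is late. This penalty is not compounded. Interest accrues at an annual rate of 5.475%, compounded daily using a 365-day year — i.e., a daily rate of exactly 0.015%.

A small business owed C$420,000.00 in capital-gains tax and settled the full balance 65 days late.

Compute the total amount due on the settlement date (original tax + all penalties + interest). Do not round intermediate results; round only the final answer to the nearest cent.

C$443,014.72

Penalty periods: ⌈65/30⌉ = 3; penalty = 3 × 1.5% × C$420,000.00 = C$18,900.00
Interest: C$420,000.00 × ((1 + 0.00015)^65 − 1) = C$420,000.00 × 0.00979695… = C$4,114.7181…
Total = C$420,000.00 + C$18,900.0000 + C$4,114.7181… = C$443,014.72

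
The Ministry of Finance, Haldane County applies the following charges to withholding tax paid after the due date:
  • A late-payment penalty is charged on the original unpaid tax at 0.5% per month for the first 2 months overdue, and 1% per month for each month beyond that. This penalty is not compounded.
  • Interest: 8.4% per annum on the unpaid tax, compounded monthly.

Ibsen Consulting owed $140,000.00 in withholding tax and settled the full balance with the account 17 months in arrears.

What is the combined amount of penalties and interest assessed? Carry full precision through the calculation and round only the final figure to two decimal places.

$40,026.43

Penalty, months 1–2: 2 × 0.5% × $140,000.00 = $1,400.00
Penalty, months 3–17: 15 × 1% × $140,000.00 = $21,000.00
Interest (8.4%/yr ÷ 12 = 0.7%/month): $140,000.00 × ((1 + 0.007)^17 − 1) = $17,626.4284…
Penalties + interest = $22,400.0000 + $17,626.4284… = $40,026.43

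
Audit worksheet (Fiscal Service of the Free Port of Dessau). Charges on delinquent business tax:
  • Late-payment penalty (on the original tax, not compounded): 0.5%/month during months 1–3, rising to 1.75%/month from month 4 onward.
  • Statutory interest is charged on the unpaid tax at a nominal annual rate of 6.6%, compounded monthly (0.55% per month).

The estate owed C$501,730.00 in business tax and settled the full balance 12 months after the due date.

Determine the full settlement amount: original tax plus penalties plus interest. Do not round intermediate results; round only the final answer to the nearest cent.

Penalty, months 1–3: 3 × 0.5% × C$501,730.00 = C$7,525.95
Penalty, months 4–12: 9 × 1.75% × C$501,730.00 = C$79,022.48…
Interest: C$501,730.00 × ((1 + 0.0055)^12 − 1) = C$501,730.00 × 0.0680336… = C$34,134.4778…
Total = C$501,730.00 + C$86,548.4250 + C$34,134.4778… = C$622,412.90

C$622,412.90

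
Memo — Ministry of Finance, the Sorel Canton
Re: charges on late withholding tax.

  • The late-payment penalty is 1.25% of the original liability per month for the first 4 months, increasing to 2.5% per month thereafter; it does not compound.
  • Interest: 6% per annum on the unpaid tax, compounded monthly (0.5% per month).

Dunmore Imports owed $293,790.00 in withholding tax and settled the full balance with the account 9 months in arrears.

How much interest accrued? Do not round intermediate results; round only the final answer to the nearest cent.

Interest: $293,790.00 × ((1 + 0.005)^9 − 1) = $293,790.00 × 0.0459106… = $13,488.0690…

$13,488.07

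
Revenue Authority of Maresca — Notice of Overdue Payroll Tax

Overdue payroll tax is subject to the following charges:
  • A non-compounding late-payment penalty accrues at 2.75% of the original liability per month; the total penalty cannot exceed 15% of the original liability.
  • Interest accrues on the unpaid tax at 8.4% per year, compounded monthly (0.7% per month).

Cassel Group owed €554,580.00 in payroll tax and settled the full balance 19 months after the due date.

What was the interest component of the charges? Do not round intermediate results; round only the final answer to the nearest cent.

€78,595.56

Interest: €554,580.00 × ((1 + 0.007)^19 − 1) = €554,580.00 × 0.1417209… = €78,595.5612…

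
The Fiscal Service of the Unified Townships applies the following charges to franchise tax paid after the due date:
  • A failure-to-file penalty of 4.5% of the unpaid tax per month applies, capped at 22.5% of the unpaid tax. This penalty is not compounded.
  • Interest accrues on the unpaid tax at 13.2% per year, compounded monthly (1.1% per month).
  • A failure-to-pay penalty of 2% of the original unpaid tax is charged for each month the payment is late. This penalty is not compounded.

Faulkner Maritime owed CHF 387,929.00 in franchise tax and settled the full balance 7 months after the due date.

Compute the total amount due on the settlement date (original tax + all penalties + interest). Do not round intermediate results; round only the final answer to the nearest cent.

Failure-to-file: 7 × 4.5% × CHF 387,929.00 = CHF 122,197.64…, capped at 22.5% × CHF 387,929.00 = CHF 87,284.03…
Failure-to-pay penalty: 7 × 2% × CHF 387,929.00 = CHF 54,310.06
Interest: CHF 387,929.00 × ((1 + 0.011)^7 − 1) = CHF 387,929.00 × 0.0795881… = CHF 30,874.5324…
Total = CHF 387,929.00 + CHF 141,594.0850 + CHF 30,874.5324… = CHF 560,397.62

CHF 560,397.62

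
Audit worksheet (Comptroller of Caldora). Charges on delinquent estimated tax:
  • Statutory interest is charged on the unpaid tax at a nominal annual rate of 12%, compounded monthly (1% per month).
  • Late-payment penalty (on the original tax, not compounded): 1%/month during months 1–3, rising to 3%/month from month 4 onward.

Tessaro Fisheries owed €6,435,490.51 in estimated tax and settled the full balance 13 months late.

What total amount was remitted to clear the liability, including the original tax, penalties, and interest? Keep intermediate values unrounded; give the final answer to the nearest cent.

€9,447,900.37

Penalty, months 1–3: 3 × 1% × €6,435,490.51 = €193,064.72…
Penalty, months 4–13: 10 × 3% × €6,435,490.51 = €1,930,647.15…
Interest: €6,435,490.51 × ((1 + 0.01)^13 − 1) = €6,435,490.51 × 0.1380933… = €888,697.9957…
Total = €6,435,490.51 + €2,123,711.8683 + €888,697.9957… = €9,447,900.37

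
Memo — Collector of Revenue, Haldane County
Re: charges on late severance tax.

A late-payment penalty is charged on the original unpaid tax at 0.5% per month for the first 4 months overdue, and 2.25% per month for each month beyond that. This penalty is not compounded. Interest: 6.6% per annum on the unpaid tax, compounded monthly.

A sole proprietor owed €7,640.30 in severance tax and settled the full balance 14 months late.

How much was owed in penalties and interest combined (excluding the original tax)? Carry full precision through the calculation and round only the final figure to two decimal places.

Penalty, months 1–4: 4 × 0.5% × €7,640.30 = €152.81…
Penalty, months 5–14: 10 × 2.25% × €7,640.30 = €1,719.07…
Interest (6.6%/yr ÷ 12 = 0.55%/month): €7,640.30 × ((1 + 0.0055)^14 − 1) = €609.8047…
Penalties + interest = €1,871.8735 + €609.8047… = €2,481.68

€2,481.68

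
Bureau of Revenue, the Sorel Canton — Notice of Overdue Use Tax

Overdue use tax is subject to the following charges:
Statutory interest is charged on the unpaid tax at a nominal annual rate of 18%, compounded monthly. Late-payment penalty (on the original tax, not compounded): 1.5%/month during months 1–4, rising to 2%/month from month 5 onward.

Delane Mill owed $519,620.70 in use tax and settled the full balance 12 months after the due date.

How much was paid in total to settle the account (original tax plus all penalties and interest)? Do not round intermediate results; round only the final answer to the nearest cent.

Penalty, months 1–4: 4 × 1.5% × $519,620.70 = $31,177.24…
Penalty, months 5–12: 8 × 2% × $519,620.70 = $83,139.31…
Interest (18%/yr ÷ 12 = 1.5%/month): $519,620.70 × ((1 + 0.015)^12 − 1) = $101,647.2512…
Total = $519,620.70 + $114,316.5540 + $101,647.2512… = $735,584.51

$735,584.51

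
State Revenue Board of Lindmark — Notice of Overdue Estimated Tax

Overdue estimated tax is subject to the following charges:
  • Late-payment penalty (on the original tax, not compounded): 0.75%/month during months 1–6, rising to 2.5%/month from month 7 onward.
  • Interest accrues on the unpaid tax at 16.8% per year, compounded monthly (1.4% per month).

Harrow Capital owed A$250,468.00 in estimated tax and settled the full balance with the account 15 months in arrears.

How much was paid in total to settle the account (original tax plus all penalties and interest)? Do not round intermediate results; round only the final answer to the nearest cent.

Penalty, months 1–6: 6 × 0.75% × A$250,468.00 = A$11,271.06
Penalty, months 7–15: 9 × 2.5% × A$250,468.00 = A$56,355.30
Interest: A$250,468.00 × ((1 + 0.014)^15 − 1) = A$250,468.00 × 0.2318826… = A$58,079.1739…
Total = A$250,468.00 + A$67,626.3600 + A$58,079.1739… = A$376,173.53

A$376,173.53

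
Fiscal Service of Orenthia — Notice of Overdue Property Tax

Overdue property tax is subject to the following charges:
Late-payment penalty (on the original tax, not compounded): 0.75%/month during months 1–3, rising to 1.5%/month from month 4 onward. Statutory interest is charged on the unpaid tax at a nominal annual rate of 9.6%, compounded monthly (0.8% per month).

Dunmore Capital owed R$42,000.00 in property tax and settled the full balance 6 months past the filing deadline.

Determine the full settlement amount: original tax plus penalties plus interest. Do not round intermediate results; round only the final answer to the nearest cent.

R$46,891.75

Penalty, months 1–3: 3 × 0.75% × R$42,000.00 = R$945.00
Penalty, months 4–6: 3 × 1.5% × R$42,000.00 = R$1,890.00
Interest: R$42,000.00 × ((1 + 0.008)^6 − 1) = R$42,000.00 × 0.0489703… = R$2,056.7527…
Total = R$42,000.00 + R$2,835.0000 + R$2,056.7527… = R$46,891.75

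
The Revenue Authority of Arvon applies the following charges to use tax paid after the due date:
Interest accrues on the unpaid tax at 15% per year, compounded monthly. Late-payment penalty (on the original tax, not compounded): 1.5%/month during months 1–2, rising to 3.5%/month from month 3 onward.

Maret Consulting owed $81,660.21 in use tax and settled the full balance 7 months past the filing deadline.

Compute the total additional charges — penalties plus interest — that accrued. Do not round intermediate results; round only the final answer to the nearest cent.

Penalty, months 1–2: 2 × 1.5% × $81,660.21 = $2,449.81…
Penalty, months 3–7: 5 × 3.5% × $81,660.21 = $14,290.54…
Interest (15%/yr ÷ 12 = 1.25%/month): $81,660.21 × ((1 + 0.0125)^7 − 1) = $7,418.8685…
Penalties + interest = $16,740.3431… + $7,418.8685… = $24,159.21

$24,159.21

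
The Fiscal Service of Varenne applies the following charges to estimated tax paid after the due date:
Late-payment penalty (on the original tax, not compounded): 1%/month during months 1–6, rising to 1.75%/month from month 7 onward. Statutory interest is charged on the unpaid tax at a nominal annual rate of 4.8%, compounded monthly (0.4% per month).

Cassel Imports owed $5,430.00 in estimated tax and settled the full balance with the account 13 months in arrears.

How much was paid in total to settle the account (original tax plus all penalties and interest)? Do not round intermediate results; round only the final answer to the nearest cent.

Penalty, months 1–6: 6 × 1% × $5,430.00 = $325.80
Penalty, months 7–13: 7 × 1.75% × $5,430.00 = $665.18…
Interest: $5,430.00 × ((1 + 0.004)^13 − 1) = $5,430.00 × 0.0532665… = $289.2370…
Total = $5,430.00 + $990.9750 + $289.2370… = $6,710.21

$6,710.21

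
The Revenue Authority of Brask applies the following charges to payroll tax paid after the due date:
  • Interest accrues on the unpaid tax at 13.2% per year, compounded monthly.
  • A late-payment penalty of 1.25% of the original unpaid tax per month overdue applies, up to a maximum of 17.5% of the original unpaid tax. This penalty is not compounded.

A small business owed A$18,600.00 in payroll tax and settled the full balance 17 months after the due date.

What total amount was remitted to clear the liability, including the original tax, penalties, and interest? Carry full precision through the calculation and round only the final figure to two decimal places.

A$25,656.78

Penalty (uncapped): 17 × 1.25% × A$18,600.00 = A$3,952.50; cap = 17.5% × A$18,600.00 = A$3,255.00 → penalty = A$3,255.00
Interest (13.2%/yr ÷ 12 = 1.1%/month): A$18,600.00 × ((1 + 0.011)^17 − 1) = A$3,801.7832…
Total = A$18,600.00 + A$3,255.0000 + A$3,801.7832… = A$25,656.78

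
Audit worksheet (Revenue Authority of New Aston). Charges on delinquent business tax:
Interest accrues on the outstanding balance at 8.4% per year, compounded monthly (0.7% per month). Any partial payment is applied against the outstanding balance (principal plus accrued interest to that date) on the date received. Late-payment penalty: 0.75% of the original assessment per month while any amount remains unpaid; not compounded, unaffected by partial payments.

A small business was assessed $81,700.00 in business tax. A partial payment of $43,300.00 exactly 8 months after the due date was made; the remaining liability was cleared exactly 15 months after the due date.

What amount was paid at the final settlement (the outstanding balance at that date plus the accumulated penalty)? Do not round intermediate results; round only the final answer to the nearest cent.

Balance at month 8: $81,700.0000 × (1 + 0.007)^8 = $86,388.8755…
After $43,300.00 payment: $86,388.8755… − $43,300.00 = $43,088.8755…
Balance at month 15: $43,088.8755… × (1 + 0.007)^7 = $45,245.0898…
Penalty: 15 × 0.75% × $81,700.00 = $9,191.25
Final settlement = outstanding balance + penalty = $45,245.0898… + $9,191.25 = $54,436.34

$54,436.34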